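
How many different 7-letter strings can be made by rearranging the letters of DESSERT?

1260

DESSERT has 7 letters with E appearing twice and S appearing twice.
The number of distinct arrangements is 7!/(2!·2!) = 5040/4 = 1260.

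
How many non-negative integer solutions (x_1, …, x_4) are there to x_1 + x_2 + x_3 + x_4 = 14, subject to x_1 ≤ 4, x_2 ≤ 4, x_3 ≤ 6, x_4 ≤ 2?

10

Ignoring the caps, the number of non-negative solutions to x_1+…+x_4 = 14 is C(17,3) = 680.
Subtract solutions that violate a single cap (substitute x_i' = x_i − (cap_i+1)): x_1 ≥ 5 gives C(12,3) = 220; x_2 ≥ 5 gives C(12,3) = 220; x_3 ≥ 7 gives C(10,3) = 120; x_4 ≥ 3 gives C(14,3) = 364. Together 924.
Add back pairs where two caps are both exceeded: 35 + 10 + 84 + 10 + 84 + 35 = 258.
Subtract triples: 0 + 4 + 0 + 0 = 4.
By inclusion–exclusion the count is 680 − 924 + 258 − 4 = 10.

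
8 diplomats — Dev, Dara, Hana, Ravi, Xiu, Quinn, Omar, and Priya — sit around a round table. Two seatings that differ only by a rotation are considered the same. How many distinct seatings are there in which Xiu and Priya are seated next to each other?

Treat {Xiu, Priya} as one unit (2 internal orders) and seat the resulting 7 units around the table: (6)! circular arrangements.
So 2 × (6)! = 2 × 720 = 1440.

1440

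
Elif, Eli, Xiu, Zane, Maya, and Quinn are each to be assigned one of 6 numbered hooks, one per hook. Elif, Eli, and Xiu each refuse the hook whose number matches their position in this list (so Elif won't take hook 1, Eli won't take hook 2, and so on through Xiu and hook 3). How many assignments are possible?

Let Aᵢ (for i ∈ {1, 2, 3}) be the placements that put person i in their forbidden hook. Any j of these fix j positions, leaving (6−j)! ways to fill the rest, and there are C(3,j) ways to pick which j.
By inclusion–exclusion, the number of valid placements is Σ_{j=0}^{3} (−1)^j C(3,j)·(6−j)!.
Computing: 720 − 360 + 72 − 6 = 426.

426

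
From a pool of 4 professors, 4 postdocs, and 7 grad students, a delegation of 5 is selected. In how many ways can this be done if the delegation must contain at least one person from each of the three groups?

Total 5-person selections from all 15: C(15,5) = 3003.
Selections missing a whole group: no professors → C(11,5) = 462; no postdocs → C(11,5) = 462; no grad students → C(8,5) = 56.
Add back selections omitting two groups (i.e. drawn from a single group): C(4,5) + C(4,5) + C(7,5) = 21.
By inclusion–exclusion: 3003 − 980 + 21 = 2044.

2044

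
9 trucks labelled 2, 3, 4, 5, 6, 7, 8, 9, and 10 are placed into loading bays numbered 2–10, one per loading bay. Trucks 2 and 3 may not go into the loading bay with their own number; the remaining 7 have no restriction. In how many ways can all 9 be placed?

287280

Let Aᵢ (for i ∈ {2, 3}) be the placements that put truck i in its forbidden loading bay. Any j of these fix j positions, leaving (9−j)! ways to fill the rest, and there are C(2,j) ways to pick which j.
By inclusion–exclusion, the number of valid placements is Σ_{j=0}^{2} (−1)^j C(2,j)·(9−j)!.
Computing: 362880 − 80640 + 5040 = 287280.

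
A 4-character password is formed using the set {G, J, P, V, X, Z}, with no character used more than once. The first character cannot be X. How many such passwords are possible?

300

The first character has 6−1 = 5 choices (anything except X).
The remaining 3 characters are filled from the other 5 symbols without repetition: 5 × 4 × 3 = 60.
Total: 5 × 60 = 300.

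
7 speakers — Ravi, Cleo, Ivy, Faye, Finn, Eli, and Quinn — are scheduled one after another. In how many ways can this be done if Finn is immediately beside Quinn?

Glue Finn and Quinn into one block (2 internal orders), leaving 6 units to arrange in a row.
That gives 2 × 6! = 2 × 720 = 1440.

1440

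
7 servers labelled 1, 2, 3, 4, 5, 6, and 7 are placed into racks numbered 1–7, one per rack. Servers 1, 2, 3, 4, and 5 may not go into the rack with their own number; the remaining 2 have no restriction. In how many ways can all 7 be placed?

Let Aᵢ (for 1 ≤ i ≤ 5) be the placements that put server i in its forbidden rack. Any j of these fix j positions, leaving (7−j)! ways to fill the rest, and there are C(5,j) ways to pick which j.
By inclusion–exclusion, the number of valid placements is Σ_{j=0}^{5} (−1)^j C(5,j)·(7−j)!.
Computing: 5040 − 3600 + 1200 − 240 + 30 − 2 = 2428.

2428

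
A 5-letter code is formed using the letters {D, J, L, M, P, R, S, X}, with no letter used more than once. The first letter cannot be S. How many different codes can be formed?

5880

The first letter has 8−1 = 7 choices (anything except S).
The remaining 4 letters are filled from the other 7 symbols without repetition: 7 × 6 × 5 × 4 = 840.
Total: 7 × 840 = 5880.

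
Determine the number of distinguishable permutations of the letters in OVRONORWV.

The 9 letters of OVRONORWV have repeats: O appearing 3 times, R appearing twice, and V appearing twice.
The number of distinct arrangements is 9!/(3!·2!·2!) = 362880/24 = 15120.

15120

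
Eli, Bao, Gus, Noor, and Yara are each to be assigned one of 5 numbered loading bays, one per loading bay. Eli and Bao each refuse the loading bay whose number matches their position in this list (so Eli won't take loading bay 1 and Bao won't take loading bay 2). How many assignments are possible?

78

Let Aᵢ (for i ∈ {1, 2}) be the placements that put person i in their forbidden loading bay. Any j of these fix j positions, leaving (5−j)! ways to fill the rest, and there are C(2,j) ways to pick which j.
By inclusion–exclusion, the number of valid placements is Σ_{j=0}^{2} (−1)^j C(2,j)·(5−j)!.
Computing: 120 − 48 + 6 = 78.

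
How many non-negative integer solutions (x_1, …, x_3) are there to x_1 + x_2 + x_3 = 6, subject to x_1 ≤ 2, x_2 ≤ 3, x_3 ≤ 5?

11

Without the upper bounds there are C(8,2) = 28 ways to split 6 among 3 variables.
Subtract solutions that violate a single cap (substitute x_i' = x_i − (cap_i+1)): x_1 ≥ 3 gives C(5,2) = 10; x_2 ≥ 4 gives C(4,2) = 6; x_3 ≥ 6 gives C(2,2) = 1. Together 17.
No two caps can be exceeded simultaneously, so the pair terms are all 0.
By inclusion–exclusion the count is 28 − 17 + 0 = 11.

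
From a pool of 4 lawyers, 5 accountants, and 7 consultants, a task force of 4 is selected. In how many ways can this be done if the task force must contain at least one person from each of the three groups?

With no constraint there are C(16,4) = 1820 possible selections.
Subtract selections that omit an entire group: no lawyers → C(12,4) = 495; no accountants → C(11,4) = 330; no consultants → C(9,4) = 126.
Add back selections omitting two groups (i.e. drawn from a single group): C(4,4) + C(5,4) + C(7,4) = 41.
By inclusion–exclusion: 1820 − 951 + 41 = 910.

910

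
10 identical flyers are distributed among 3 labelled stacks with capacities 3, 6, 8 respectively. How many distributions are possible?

By stars and bars, unrestricted non-negative solutions to x_1+…+x_3 = 10 number C(10+2,2) = 66.
Subtract solutions that violate a single cap (substitute x_i' = x_i − (cap_i+1)): x_1 ≥ 4 gives C(8,2) = 28; x_2 ≥ 7 gives C(5,2) = 10; x_3 ≥ 9 gives C(3,2) = 3. Together 41.
No two caps can be exceeded simultaneously, so the pair terms are all 0.
By inclusion–exclusion the count is 66 − 41 + 0 = 25.

25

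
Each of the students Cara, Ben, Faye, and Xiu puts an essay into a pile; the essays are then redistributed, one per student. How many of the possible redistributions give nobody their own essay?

9

Count assignments avoiding every fixed point. For any j of the 4 students fixed to their own essay, the other 4−j can be arranged in (4−j)! ways.
By inclusion–exclusion this is Σ_{j=0}^{4} (−1)^j C(4,j)·(4−j)!.
Computing: 24 − 24 + 12 − 4 + 1 = 9.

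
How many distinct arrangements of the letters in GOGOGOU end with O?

60

With the last slot taken by O, it remains to arrange the other 6 letters (GGOGOU).
Those 6 letters have G appearing 3 times and O appearing twice, giving (6)!/(3!·2!) = 60.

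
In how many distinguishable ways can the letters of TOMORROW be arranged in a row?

Letter multiplicities in TOMORROW: M×1, O×3, R×2, T×1, W×1.
Dividing 8! = 40320 by 3!·2! = 12 for the repeated letters gives 3360.

3360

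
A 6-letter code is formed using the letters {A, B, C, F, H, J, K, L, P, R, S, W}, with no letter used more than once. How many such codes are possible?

665280

With no repetition, fill the 6 letters in order: 12 choices, then 11, down to 7.
That product is 12 × 11 × 10 × 9 × 8 × 7 = 665280.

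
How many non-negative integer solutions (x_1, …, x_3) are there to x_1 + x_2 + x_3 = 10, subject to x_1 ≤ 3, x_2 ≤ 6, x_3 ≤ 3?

Ignoring the caps, the number of non-negative solutions to x_1+…+x_3 = 10 is C(12,2) = 66.
Subtract solutions that violate a single cap (substitute x_i' = x_i − (cap_i+1)): x_1 ≥ 4 gives C(8,2) = 28; x_2 ≥ 7 gives C(5,2) = 10; x_3 ≥ 4 gives C(8,2) = 28. Together 66.
Add back pairs where two caps are both exceeded: 0 + 6 + 0 = 6.
By inclusion–exclusion the count is 66 − 66 + 6 = 6.

6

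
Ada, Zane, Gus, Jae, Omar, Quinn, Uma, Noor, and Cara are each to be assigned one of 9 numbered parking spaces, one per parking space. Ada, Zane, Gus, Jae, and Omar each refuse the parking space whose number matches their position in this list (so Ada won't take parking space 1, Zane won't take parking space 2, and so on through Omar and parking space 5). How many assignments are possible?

205056

Let Aᵢ (for 1 ≤ i ≤ 5) be the placements that put person i in their forbidden parking space. Any j of these fix j positions, leaving (9−j)! ways to fill the rest, and there are C(5,j) ways to pick which j.
By inclusion–exclusion, the number of valid placements is Σ_{j=0}^{5} (−1)^j C(5,j)·(9−j)!.
Computing: 362880 − 201600 + 50400 − 7200 + 600 − 24 = 205056.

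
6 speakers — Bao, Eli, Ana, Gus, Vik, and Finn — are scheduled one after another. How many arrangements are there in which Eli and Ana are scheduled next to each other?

240

Glue Eli and Ana into one block (2 internal orders), leaving 5 units to arrange in a row.
So the count is 2·(5)! = 240.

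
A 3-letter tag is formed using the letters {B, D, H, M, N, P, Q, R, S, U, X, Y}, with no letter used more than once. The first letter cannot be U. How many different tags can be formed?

The first letter has 12−1 = 11 choices (anything except U).
The remaining 2 letters are filled from the other 11 symbols without repetition: 11 × 10 = 110.
Total: 11 × 110 = 1210.

1210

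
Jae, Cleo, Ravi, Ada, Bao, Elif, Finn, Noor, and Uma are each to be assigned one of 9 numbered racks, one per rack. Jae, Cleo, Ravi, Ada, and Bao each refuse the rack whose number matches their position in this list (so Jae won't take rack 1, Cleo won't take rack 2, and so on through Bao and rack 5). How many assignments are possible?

Let Aᵢ (for 1 ≤ i ≤ 5) be the placements that put person i in their forbidden rack. Any j of these fix j positions, leaving (9−j)! ways to fill the rest, and there are C(5,j) ways to pick which j.
By inclusion–exclusion, the number of valid placements is Σ_{j=0}^{5} (−1)^j C(5,j)·(9−j)!.
Computing: 362880 − 201600 + 50400 − 7200 + 600 − 24 = 205056.

205056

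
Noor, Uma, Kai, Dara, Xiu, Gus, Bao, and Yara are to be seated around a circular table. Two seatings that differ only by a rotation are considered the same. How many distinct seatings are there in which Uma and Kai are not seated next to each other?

3600

Without the restriction there are (7)! = 5040 seatings.
Seatings with Uma beside Kai: treat them as a block with 2 internal orders, giving 2 × (6)! = 1440.
Subtracting, 5040 − 1440 = 3600.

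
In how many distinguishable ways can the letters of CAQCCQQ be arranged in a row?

140

Letter multiplicities in CAQCCQQ: A×1, C×3, Q×3.
So there are 7! / (3!·3!) = 140 distinguishable arrangements.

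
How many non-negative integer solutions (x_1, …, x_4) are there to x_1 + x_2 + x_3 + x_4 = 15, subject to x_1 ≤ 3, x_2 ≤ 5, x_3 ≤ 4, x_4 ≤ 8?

51

By stars and bars, unrestricted non-negative solutions to x_1+…+x_4 = 15 number C(15+3,3) = 816.
Subtract solutions that violate a single cap (substitute x_i' = x_i − (cap_i+1)): x_1 ≥ 4 gives C(14,3) = 364; x_2 ≥ 6 gives C(12,3) = 220; x_3 ≥ 5 gives C(13,3) = 286; x_4 ≥ 9 gives C(9,3) = 84. Together 954.
Add back pairs where two caps are both exceeded: 56 + 84 + 10 + 35 + 1 + 4 = 190.
Subtract triples: 1 + 0 + 0 + 0 = 1.
By inclusion–exclusion the count is 816 − 954 + 190 − 1 = 51.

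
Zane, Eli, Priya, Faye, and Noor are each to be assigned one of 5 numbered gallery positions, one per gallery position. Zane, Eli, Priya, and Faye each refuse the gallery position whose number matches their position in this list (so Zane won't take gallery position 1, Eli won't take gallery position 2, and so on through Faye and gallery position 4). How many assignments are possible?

Let Aᵢ (for 1 ≤ i ≤ 4) be the placements that put person i in their forbidden gallery position. Any j of these fix j positions, leaving (5−j)! ways to fill the rest, and there are C(4,j) ways to pick which j.
By inclusion–exclusion, the number of valid placements is Σ_{j=0}^{4} (−1)^j C(4,j)·(5−j)!.
Computing: 120 − 96 + 36 − 8 + 1 = 53.

53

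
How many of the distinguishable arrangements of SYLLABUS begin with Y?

With the first slot taken by Y, it remains to arrange the other 7 letters (SLLABUS).
Those 7 letters have L appearing twice and S appearing twice, giving (7)!/(2!·2!) = 1260.

1260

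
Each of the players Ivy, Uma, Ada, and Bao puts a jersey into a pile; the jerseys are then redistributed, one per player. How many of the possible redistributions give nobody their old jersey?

Let Aᵢ be the assignments in which player i gets their old jersey. We want the size of the complement of A₁∪…∪A_4.
By inclusion–exclusion this is Σ_{j=0}^{4} (−1)^j C(4,j)·(4−j)!.
Computing: 24 − 24 + 12 − 4 + 1 = 9.

9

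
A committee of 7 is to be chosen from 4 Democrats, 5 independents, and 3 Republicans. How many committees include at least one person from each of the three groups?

Total 7-person selections from all 12: C(12,7) = 792.
Subtract selections that omit an entire group: no Democrats → C(8,7) = 8; no independents → C(7,7) = 1; no Republicans → C(9,7) = 36.
Add back selections omitting two groups (i.e. drawn from a single group): C(4,7) + C(5,7) + C(3,7) = 0.
By inclusion–exclusion: 792 − 45 + 0 = 747.

747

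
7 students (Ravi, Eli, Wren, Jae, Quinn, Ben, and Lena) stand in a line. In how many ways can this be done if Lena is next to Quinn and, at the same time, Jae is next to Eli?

480

Treat {Lena,Quinn} as one block (2 orders) and {Jae,Eli} as another (2 orders).
That leaves 5 units to arrange: 2 × 2 × 5! = 4 × 120 = 480.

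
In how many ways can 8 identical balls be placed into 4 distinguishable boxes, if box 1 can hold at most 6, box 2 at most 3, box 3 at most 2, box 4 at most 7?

73

By stars and bars, unrestricted non-negative solutions to x_1+…+x_4 = 8 number C(8+3,3) = 165.
Subtract solutions that violate a single cap (substitute x_i' = x_i − (cap_i+1)): x_1 ≥ 7 gives C(4,3) = 4; x_2 ≥ 4 gives C(7,3) = 35; x_3 ≥ 3 gives C(8,3) = 56; x_4 ≥ 8 gives C(3,3) = 1. Together 96.
Add back pairs where two caps are both exceeded: 0 + 0 + 0 + 4 + 0 + 0 = 4.
By inclusion–exclusion the count is 165 − 96 + 4 = 73.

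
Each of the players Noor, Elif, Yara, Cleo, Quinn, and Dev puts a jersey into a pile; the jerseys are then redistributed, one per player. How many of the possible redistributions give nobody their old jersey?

265

Count assignments avoiding every fixed point. For any j of the 6 players fixed to their old jersey, the other 6−j can be arranged in (6−j)! ways.
By inclusion–exclusion this is Σ_{j=0}^{6} (−1)^j C(6,j)·(6−j)!.
Computing: 720 − 720 + 360 − 120 + 30 − 6 + 1 = 265.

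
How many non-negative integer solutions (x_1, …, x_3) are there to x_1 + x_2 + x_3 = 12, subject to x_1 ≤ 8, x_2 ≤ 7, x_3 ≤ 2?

Without the upper bounds there are C(14,2) = 91 ways to split 12 among 3 variables.
Subtract solutions that violate a single cap (substitute x_i' = x_i − (cap_i+1)): x_1 ≥ 9 gives C(5,2) = 10; x_2 ≥ 8 gives C(6,2) = 15; x_3 ≥ 3 gives C(11,2) = 55. Together 80.
Add back pairs where two caps are both exceeded: 0 + 1 + 3 = 4.
By inclusion–exclusion the count is 91 − 80 + 4 = 15.

15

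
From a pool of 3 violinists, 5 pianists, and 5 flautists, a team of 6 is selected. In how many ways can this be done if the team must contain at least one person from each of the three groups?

Total 6-person selections from all 13: C(13,6) = 1716.
Selections missing a whole group: no violinists → C(10,6) = 210; no pianists → C(8,6) = 28; no flautists → C(8,6) = 28.
Add back selections omitting two groups (i.e. drawn from a single group): C(3,6) + C(5,6) + C(5,6) = 0.
By inclusion–exclusion: 1716 − 266 + 0 = 1450.

1450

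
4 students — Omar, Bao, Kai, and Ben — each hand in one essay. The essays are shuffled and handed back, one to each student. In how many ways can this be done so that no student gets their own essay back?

Count assignments avoiding every fixed point. For any j of the 4 students fixed to their own essay, the other 4−j can be arranged in (4−j)! ways.
By inclusion–exclusion this is Σ_{j=0}^{4} (−1)^j C(4,j)·(4−j)!.
Computing: 24 − 24 + 12 − 4 + 1 = 9.

9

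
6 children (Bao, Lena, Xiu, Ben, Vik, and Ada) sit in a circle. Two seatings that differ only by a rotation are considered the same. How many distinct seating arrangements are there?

120

Fix one person's seat to break rotational symmetry; the remaining 5 people can be arranged in (5)! = 120 ways.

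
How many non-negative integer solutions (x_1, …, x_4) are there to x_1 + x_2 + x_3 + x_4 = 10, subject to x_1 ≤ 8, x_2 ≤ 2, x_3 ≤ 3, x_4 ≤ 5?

Ignoring the caps, the number of non-negative solutions to x_1+…+x_4 = 10 is C(13,3) = 286.
Subtract solutions that violate a single cap (substitute x_i' = x_i − (cap_i+1)): x_1 ≥ 9 gives C(4,3) = 4; x_2 ≥ 3 gives C(10,3) = 120; x_3 ≥ 4 gives C(9,3) = 84; x_4 ≥ 6 gives C(7,3) = 35. Together 243.
Add back pairs where two caps are both exceeded: 0 + 0 + 0 + 20 + 4 + 1 = 25.
By inclusion–exclusion the count is 286 − 243 + 25 = 68.

68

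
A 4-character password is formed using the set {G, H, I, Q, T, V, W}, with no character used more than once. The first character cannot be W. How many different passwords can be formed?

The first character has 7−1 = 6 choices (anything except W).
The remaining 3 characters are filled from the other 6 symbols without repetition: 6 × 5 × 4 = 120.
Total: 6 × 120 = 720.

720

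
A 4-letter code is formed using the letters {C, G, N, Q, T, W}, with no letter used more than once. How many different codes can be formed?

360

Choose and order 4 of the 6 symbols: the first letter has 6 options, the next 5, then 4, 3.
6 × 5 × 4 × 3 = 360.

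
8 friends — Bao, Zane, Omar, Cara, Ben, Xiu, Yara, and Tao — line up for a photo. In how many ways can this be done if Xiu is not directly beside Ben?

Of the 8! = 40320 arrangements, those with Xiu and Ben adjacent number 2 × 7! = 10080 (treat the pair as a block with 2 internal orders).
So 40320 − 10080 = 30240 arrangements keep them apart.

30240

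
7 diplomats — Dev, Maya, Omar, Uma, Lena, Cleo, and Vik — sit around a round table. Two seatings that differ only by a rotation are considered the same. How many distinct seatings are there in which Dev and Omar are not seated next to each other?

All circular seatings of 7 people number (6)! = 720.
Those with Dev next to Omar: fuse the pair into one unit and seat 6 units around a circle — 2·(5)! = 240.
Subtracting, 720 − 240 = 480.

480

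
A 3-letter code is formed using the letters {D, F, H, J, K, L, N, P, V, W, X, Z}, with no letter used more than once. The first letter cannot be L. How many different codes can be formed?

1210

The first letter has 12−1 = 11 choices (anything except L).
The remaining 2 letters are filled from the other 11 symbols without repetition: 11 × 10 = 110.
Total: 11 × 110 = 1210.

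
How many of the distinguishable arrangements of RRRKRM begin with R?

20

With the first slot taken by R, it remains to arrange the other 5 letters (RRKRM).
Those 5 letters have R appearing 3 times, giving (5)!/(3!) = 20.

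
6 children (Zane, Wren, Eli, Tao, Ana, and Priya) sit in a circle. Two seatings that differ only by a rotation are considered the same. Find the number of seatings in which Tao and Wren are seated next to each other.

48

Glue Tao and Wren into a block (2 internal orders). Seating 5 units around a circle gives (4)! arrangements.
So 2 × (4)! = 2 × 24 = 48.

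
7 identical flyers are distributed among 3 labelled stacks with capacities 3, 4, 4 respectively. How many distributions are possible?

14

Without the upper bounds there are C(9,2) = 36 ways to split 7 among 3 stacks.
Subtract solutions that violate a single cap (substitute x_i' = x_i − (cap_i+1)): x_1 ≥ 4 gives C(5,2) = 10; x_2 ≥ 5 gives C(4,2) = 6; x_3 ≥ 5 gives C(4,2) = 6. Together 22.
No two caps can be exceeded simultaneously, so the pair terms are all 0.
By inclusion–exclusion the count is 36 − 22 + 0 = 14.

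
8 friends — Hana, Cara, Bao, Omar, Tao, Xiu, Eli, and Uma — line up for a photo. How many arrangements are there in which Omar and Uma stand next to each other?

Treat {Omar, Uma} as a single unit. There are 7 units to order, and the pair itself can be ordered 2 ways.
So the count is 2·(7)! = 10080.

10080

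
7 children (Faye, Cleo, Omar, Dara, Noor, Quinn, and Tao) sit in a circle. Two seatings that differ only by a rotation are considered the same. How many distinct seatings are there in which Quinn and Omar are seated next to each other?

240

Glue Quinn and Omar into a block (2 internal orders). Seating 6 units around a circle gives (5)! arrangements.
So 2 × (5)! = 2 × 120 = 240.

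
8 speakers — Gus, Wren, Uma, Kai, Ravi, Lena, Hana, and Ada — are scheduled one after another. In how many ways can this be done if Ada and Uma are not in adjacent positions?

30240

There are 8! = 40320 arrangements in all. If Ada and Uma are adjacent, merging them into one block gives 2·(7)! = 10080 arrangements.
Complementary counting: 40320 − 10080 = 30240.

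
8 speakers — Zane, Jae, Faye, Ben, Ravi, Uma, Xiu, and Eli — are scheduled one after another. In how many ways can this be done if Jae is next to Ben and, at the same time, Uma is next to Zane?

Treat {Jae,Ben} as one block (2 orders) and {Uma,Zane} as another (2 orders).
That leaves 6 units to arrange: 2 × 2 × 6! = 4 × 720 = 2880.

2880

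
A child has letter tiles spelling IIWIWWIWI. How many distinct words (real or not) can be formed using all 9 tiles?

IIWIWWIWI has 9 letters with I appearing 5 times and W appearing 4 times.
So there are 9! / (5!·4!) = 126 distinguishable arrangements.

126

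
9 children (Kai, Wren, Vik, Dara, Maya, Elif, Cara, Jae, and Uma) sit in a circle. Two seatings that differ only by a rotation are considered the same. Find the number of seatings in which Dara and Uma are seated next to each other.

10080

Treat {Dara, Uma} as one unit (2 internal orders) and seat the resulting 8 units around the table: (7)! circular arrangements.
So 2 × (7)! = 2 × 5040 = 10080.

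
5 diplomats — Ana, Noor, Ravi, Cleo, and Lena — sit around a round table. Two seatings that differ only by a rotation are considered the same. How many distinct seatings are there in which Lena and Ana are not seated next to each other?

12

All circular seatings of 5 people number (4)! = 24.
Seatings with Lena beside Ana: treat them as a block with 2 internal orders, giving 2 × (3)! = 12.
Subtracting, 24 − 12 = 12.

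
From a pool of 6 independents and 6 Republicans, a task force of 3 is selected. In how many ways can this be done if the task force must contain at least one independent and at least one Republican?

Total 3-person selections from all 12: C(12,3) = 220.
Subtract selections that omit an entire group: no independents → C(6,3) = 20; no Republicans → C(6,3) = 20.
Both groups omitted at once is impossible, so 220 − 40 = 180.

180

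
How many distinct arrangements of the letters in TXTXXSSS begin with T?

140

Fix T in the first position and arrange the remaining 7 letters.
Those 7 letters have S appearing 3 times and X appearing 3 times, giving (7)!/(3!·3!) = 140.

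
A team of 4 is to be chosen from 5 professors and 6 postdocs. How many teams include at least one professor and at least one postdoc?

Unrestricted: C(11,4) = 330 ways to pick any 4 of the 11.
Selections missing a whole group: no professors → C(6,4) = 15; no postdocs → C(5,4) = 5.
Both groups omitted at once is impossible, so 330 − 20 = 310.

310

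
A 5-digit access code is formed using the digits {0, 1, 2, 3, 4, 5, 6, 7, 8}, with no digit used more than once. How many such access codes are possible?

15120

This is a permutation of 5 out of 9: P(9,5) = 9!/4!.
That product is 9 × 8 × 7 × 6 × 5 = 15120.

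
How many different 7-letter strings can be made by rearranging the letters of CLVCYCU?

840

Letter multiplicities in CLVCYCU: C×3, L×1, U×1, V×1, Y×1.
The number of distinct arrangements is 7!/(3!) = 5040/6 = 840.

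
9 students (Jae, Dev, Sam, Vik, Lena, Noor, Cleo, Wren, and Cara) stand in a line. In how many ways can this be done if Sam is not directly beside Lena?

There are 9! = 362880 arrangements in all. If Sam and Lena are adjacent, merging them into one block gives 2·(8)! = 80640 arrangements.
So 362880 − 80640 = 282240 arrangements keep them apart.

282240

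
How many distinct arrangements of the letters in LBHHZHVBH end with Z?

With the last slot taken by Z, it remains to arrange the other 8 letters (LBHHHVBH).
Those 8 letters have B appearing twice and H appearing 4 times, giving (8)!/(4!·2!) = 840.

840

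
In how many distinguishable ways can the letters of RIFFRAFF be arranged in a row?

840

The 8 letters of RIFFRAFF have repeats: F appearing 4 times and R appearing twice.
So there are 8! / (4!·2!) = 840 distinguishable arrangements.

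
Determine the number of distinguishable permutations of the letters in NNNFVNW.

210

Letter multiplicities in NNNFVNW: F×1, N×4, V×1, W×1.
The number of distinct arrangements is 7!/(4!) = 5040/24 = 210.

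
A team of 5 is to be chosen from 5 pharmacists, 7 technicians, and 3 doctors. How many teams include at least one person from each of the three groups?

1925

With no constraint there are C(15,5) = 3003 possible selections.
Subtract selections that omit an entire group: no pharmacists → C(10,5) = 252; no technicians → C(8,5) = 56; no doctors → C(12,5) = 792.
Add back selections omitting two groups (i.e. drawn from a single group): C(5,5) + C(7,5) + C(3,5) = 22.
By inclusion–exclusion: 3003 − 1100 + 22 = 1925.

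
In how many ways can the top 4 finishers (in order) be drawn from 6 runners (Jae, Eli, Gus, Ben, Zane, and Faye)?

360

This is an ordered selection of 4 from 6: P(6,4).
That gives 6 × 5 × 4 × 3 = 360.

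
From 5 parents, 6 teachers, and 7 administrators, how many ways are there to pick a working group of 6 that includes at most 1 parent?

Split by how many parents are chosen (0 through 1).
Sum: C(5,0)·C(13,6) + C(5,1)·C(13,5) = 1716 + 6435 = 8151.

8151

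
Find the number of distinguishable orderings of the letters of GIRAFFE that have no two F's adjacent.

Total arrangements of GIRAFFE: 7!/(2!) = 2520.
Arrangements with the F's together: treat FF as one letter, giving (6)! = 720.
Hence 2520 − 720 = 1800.

1800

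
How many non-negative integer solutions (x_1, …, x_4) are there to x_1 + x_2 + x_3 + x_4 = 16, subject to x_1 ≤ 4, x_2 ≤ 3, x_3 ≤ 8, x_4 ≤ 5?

By stars and bars, unrestricted non-negative solutions to x_1+…+x_4 = 16 number C(16+3,3) = 969.
Subtract solutions that violate a single cap (substitute x_i' = x_i − (cap_i+1)): x_1 ≥ 5 gives C(14,3) = 364; x_2 ≥ 4 gives C(15,3) = 455; x_3 ≥ 9 gives C(10,3) = 120; x_4 ≥ 6 gives C(13,3) = 286. Together 1225.
Add back pairs where two caps are both exceeded: 120 + 10 + 56 + 20 + 84 + 4 = 294.
Subtract triples: 0 + 4 + 0 + 0 = 4.
By inclusion–exclusion the count is 969 − 1225 + 294 − 4 = 34.

34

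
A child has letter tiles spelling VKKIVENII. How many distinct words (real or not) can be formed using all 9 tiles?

Letter multiplicities in VKKIVENII: E×1, I×3, K×2, N×1, V×2.
Dividing 9! = 362880 by 3!·2!·2! = 24 for the repeated letters gives 15120.

15120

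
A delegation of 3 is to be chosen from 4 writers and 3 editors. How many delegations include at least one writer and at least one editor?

30

With no constraint there are C(7,3) = 35 possible selections.
Selections missing a whole group: no writers → C(3,3) = 1; no editors → C(4,3) = 4.
Both groups omitted at once is impossible, so 35 − 5 = 30.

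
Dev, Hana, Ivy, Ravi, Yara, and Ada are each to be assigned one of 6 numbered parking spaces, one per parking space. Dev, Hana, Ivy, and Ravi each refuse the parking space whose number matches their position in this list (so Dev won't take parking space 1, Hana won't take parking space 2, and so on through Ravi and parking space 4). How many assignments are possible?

362

Let Aᵢ (for 1 ≤ i ≤ 4) be the placements that put person i in their forbidden parking space. Any j of these fix j positions, leaving (6−j)! ways to fill the rest, and there are C(4,j) ways to pick which j.
By inclusion–exclusion, the number of valid placements is Σ_{j=0}^{4} (−1)^j C(4,j)·(6−j)!.
Computing: 720 − 480 + 144 − 24 + 2 = 362.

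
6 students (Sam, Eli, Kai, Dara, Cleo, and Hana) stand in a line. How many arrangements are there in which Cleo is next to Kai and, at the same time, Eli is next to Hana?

Treat {Cleo,Kai} as one block (2 orders) and {Eli,Hana} as another (2 orders).
That leaves 4 units to arrange: 2 × 2 × 4! = 4 × 24 = 96.

96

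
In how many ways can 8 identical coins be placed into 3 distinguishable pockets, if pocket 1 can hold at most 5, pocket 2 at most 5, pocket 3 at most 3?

18

Ignoring the caps, the number of non-negative solutions to x_1+…+x_3 = 8 is C(10,2) = 45.
Subtract solutions that violate a single cap (substitute x_i' = x_i − (cap_i+1)): x_1 ≥ 6 gives C(4,2) = 6; x_2 ≥ 6 gives C(4,2) = 6; x_3 ≥ 4 gives C(6,2) = 15. Together 27.
No two caps can be exceeded simultaneously, so the pair terms are all 0.
By inclusion–exclusion the count is 45 − 27 + 0 = 18.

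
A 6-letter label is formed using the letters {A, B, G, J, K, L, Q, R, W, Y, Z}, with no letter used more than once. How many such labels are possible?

332640

With no repetition, fill the 6 letters in order: 11 choices, then 10, down to 6.
That product is 11 × 10 × 9 × 8 × 7 × 6 = 332640.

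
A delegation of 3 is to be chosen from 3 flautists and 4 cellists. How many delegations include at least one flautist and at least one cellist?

With no constraint there are C(7,3) = 35 possible selections.
Selections missing a whole group: no flautists → C(4,3) = 4; no cellists → C(3,3) = 1.
Both groups omitted at once is impossible, so 35 − 5 = 30.

30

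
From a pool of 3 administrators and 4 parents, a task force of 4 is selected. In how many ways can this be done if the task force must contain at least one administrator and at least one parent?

With no constraint there are C(7,4) = 35 possible selections.
Selections missing a whole group: no administrators → C(4,4) = 1; no parents → C(3,4) = 0.
Both groups omitted at once is impossible, so 35 − 1 = 34.

34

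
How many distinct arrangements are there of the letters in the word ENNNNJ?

ENNNNJ has 6 letters with N appearing 4 times.
Dividing 6! = 720 by 4! = 24 for the repeated letters gives 30.

30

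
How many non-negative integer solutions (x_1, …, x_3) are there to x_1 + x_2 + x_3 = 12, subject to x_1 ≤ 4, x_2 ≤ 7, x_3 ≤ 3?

Without the upper bounds there are C(14,2) = 91 ways to split 12 among 3 variables.
Subtract solutions that violate a single cap (substitute x_i' = x_i − (cap_i+1)): x_1 ≥ 5 gives C(9,2) = 36; x_2 ≥ 8 gives C(6,2) = 15; x_3 ≥ 4 gives C(10,2) = 45. Together 96.
Add back pairs where two caps are both exceeded: 0 + 10 + 1 = 11.
By inclusion–exclusion the count is 91 − 96 + 11 = 6.

6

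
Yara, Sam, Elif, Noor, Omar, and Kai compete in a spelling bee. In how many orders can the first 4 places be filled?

This is an ordered selection of 4 from 6: P(6,4).
That gives 6 × 5 × 4 × 3 = 360.

360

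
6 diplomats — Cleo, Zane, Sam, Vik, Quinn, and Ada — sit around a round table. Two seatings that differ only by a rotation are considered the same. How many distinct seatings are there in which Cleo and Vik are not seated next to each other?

Without the restriction there are (5)! = 120 seatings.
Those with Cleo next to Vik: fuse the pair into one unit and seat 5 units around a circle — 2·(4)! = 48.
Subtracting, 120 − 48 = 72.

72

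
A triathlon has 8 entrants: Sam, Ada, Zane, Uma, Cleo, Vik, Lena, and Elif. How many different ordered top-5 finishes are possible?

There are 8 choices for 1st place, 7 for 2nd, and so on down to 4 for position 5.
That gives 8 × 7 × 6 × 5 × 4 = 6720.

6720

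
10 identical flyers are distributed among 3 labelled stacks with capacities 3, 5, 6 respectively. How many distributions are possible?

Ignoring the caps, the number of non-negative solutions to x_1+…+x_3 = 10 is C(12,2) = 66.
Subtract solutions that violate a single cap (substitute x_i' = x_i − (cap_i+1)): x_1 ≥ 4 gives C(8,2) = 28; x_2 ≥ 6 gives C(6,2) = 15; x_3 ≥ 7 gives C(5,2) = 10. Together 53.
Add back pairs where two caps are both exceeded: 1 + 0 + 0 = 1.
By inclusion–exclusion the count is 66 − 53 + 1 = 14.

14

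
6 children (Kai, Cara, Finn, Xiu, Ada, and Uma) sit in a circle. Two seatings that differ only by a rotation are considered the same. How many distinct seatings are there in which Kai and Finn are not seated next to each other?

All circular seatings of 6 people number (5)! = 120.
Those with Kai next to Finn: fuse the pair into one unit and seat 5 units around a circle — 2·(4)! = 48.
Subtracting, 120 − 48 = 72.

72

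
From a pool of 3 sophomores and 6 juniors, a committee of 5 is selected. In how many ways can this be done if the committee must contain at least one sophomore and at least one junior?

Unrestricted: C(9,5) = 126 ways to pick any 5 of the 9.
Selections missing a whole group: no sophomores → C(6,5) = 6; no juniors → C(3,5) = 0.
Both groups omitted at once is impossible, so 126 − 6 = 120.

120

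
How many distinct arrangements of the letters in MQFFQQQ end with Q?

With the last slot taken by Q, it remains to arrange the other 6 letters (MFFQQQ).
Those 6 letters have F appearing twice and Q appearing 3 times, giving (6)!/(3!·2!) = 60.

60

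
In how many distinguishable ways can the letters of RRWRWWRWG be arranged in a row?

630

The 9 letters of RRWRWWRWG have repeats: R appearing 4 times and W appearing 4 times.
Dividing 9! = 362880 by 4!·4! = 576 for the repeated letters gives 630.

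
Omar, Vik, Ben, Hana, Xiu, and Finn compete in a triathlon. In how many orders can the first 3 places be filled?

120

There are 6 choices for 1st place, 5 for 2nd, and 4 for 3rd.
That gives 6 × 5 × 4 = 120.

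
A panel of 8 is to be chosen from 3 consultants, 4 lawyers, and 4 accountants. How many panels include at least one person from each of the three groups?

164

Total 8-person selections from all 11: C(11,8) = 165.
Selections missing a whole group: no consultants → C(8,8) = 1; no lawyers → C(7,8) = 0; no accountants → C(7,8) = 0.
Add back selections omitting two groups (i.e. drawn from a single group): C(3,8) + C(4,8) + C(4,8) = 0.
By inclusion–exclusion: 165 − 1 + 0 = 164.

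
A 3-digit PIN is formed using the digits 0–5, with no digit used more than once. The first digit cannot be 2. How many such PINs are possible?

The first digit has 6−1 = 5 choices (anything except 2).
The remaining 2 digits are filled from the other 5 symbols without repetition: 5 × 4 = 20.
Total: 5 × 20 = 100.

100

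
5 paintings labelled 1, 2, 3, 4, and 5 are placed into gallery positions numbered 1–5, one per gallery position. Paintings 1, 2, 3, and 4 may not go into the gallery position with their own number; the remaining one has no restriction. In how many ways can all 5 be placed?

Let Aᵢ (for 1 ≤ i ≤ 4) be the placements that put painting i in its forbidden gallery position. Any j of these fix j positions, leaving (5−j)! ways to fill the rest, and there are C(4,j) ways to pick which j.
By inclusion–exclusion, the number of valid placements is Σ_{j=0}^{4} (−1)^j C(4,j)·(5−j)!.
Computing: 120 − 96 + 36 − 8 + 1 = 53.

53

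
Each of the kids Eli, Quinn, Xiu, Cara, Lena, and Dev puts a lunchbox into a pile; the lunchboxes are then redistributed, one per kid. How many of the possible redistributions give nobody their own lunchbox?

Count assignments avoiding every fixed point. For any j of the 6 kids fixed to their own lunchbox, the other 6−j can be arranged in (6−j)! ways.
By inclusion–exclusion this is Σ_{j=0}^{6} (−1)^j C(6,j)·(6−j)!.
Computing: 720 − 720 + 360 − 120 + 30 − 6 + 1 = 265.

265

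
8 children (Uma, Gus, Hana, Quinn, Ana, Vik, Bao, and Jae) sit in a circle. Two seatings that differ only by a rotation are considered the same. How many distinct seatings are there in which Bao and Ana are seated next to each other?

Glue Bao and Ana into a block (2 internal orders). Seating 7 units around a circle gives (6)! arrangements.
So 2 × (6)! = 2 × 720 = 1440.

1440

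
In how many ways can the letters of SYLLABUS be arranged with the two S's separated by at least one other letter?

Total arrangements of SYLLABUS: 8!/(2!·2!) = 10080.
Arrangements with the S's together: treat SS as one letter, giving (7)!/(2!) = 2520.
Hence 10080 − 2520 = 7560.

7560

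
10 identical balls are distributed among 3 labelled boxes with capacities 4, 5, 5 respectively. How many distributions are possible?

15

By stars and bars, unrestricted non-negative solutions to x_1+…+x_3 = 10 number C(10+2,2) = 66.
Subtract solutions that violate a single cap (substitute x_i' = x_i − (cap_i+1)): x_1 ≥ 5 gives C(7,2) = 21; x_2 ≥ 6 gives C(6,2) = 15; x_3 ≥ 6 gives C(6,2) = 15. Together 51.
No two caps can be exceeded simultaneously, so the pair terms are all 0.
By inclusion–exclusion the count is 66 − 51 + 0 = 15.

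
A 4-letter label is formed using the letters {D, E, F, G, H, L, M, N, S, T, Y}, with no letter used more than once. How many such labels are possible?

Choose and order 4 of the 11 symbols: the first letter has 11 options, the next 10, then 9, 8.
11 × 10 × 9 × 8 = 7920.

7920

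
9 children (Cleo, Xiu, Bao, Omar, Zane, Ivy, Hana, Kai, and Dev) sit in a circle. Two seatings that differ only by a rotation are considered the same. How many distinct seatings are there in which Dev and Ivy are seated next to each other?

Treat {Dev, Ivy} as one unit (2 internal orders) and seat the resulting 8 units around the table: (7)! circular arrangements.
So 2 × (7)! = 2 × 5040 = 10080.

10080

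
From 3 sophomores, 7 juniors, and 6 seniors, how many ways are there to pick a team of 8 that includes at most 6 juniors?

12861

Split by how many juniors are chosen (0 through 6).
Sum: C(7,0)·C(9,8) + C(7,1)·C(9,7) + C(7,2)·C(9,6) + C(7,3)·C(9,5) + C(7,4)·C(9,4) + C(7,5)·C(9,3) + C(7,6)·C(9,2) = 9 + 252 + 1764 + 4410 + 4410 + 1764 + 252 = 12861.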